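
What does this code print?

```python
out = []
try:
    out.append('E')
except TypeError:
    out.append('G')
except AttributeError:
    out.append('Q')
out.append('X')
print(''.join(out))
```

Execution trace: 'E' (try body, no exception) → 'X' (after the try/except). Output: EX

Answer: EX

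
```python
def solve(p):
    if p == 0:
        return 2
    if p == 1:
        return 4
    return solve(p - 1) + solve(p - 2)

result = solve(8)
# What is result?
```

Build up from base cases: solve(0)=2, solve(1)=4, solve(2)=6, solve(3)=10, solve(4)=16, solve(5)=26, solve(6)=42, ..., solve(8)=110

Answer: 110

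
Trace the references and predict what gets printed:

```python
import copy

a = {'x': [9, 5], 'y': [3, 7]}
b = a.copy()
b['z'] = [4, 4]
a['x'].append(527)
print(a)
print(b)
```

Key concept: shallow copy of dict with mutable values.
Step by step:
`a = {'x': [9, 5], 'y': [3, 7]}` → a = {'x': [9, 5], 'y': [3, 7]}
`b = a.copy()` → b = {'x': [9, 5], 'y': [3, 7]}
`b['z'] = [4, 4]` → b = {'x': [9, 5], 'y': [3, 7], 'z': [4, 4]}
`a['x'].append(527)` → a = {'x': [9, 5, 527], 'y': [3, 7]}; b = {'x': [9, 5, 527], 'y': [3, 7], 'z': [4, 4]}
`print(a)` → prints {'x': [9, 5, 527], 'y': [3, 7]}
`print(b)` → prints {'x': [9, 5, 527], 'y': [3, 7], 'z': [4, 4]}

Answer:
{'x': [9, 5, 527], 'y': [3, 7]}
{'x': [9, 5, 527], 'y': [3, 7], 'z': [4, 4]}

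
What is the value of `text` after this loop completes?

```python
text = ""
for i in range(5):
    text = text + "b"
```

Repeat 'b' 5 times
`text` takes the values: "" → "b" → "bb" → "bbb" → "bbbb" → "bbbbb"

Answer: "bbbbb"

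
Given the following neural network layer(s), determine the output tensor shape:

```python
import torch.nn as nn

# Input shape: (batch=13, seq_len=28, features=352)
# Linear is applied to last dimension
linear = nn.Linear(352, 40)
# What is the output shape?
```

Input: (13, 28, 352) -> Output: (13, 28, 40)

Answer: (13, 28, 40)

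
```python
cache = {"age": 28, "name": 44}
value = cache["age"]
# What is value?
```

Trace:
`cache = {"age": 28, "name": 44}` → cache = {'age': 28, 'name': 44}
`value = cache["age"]` → value = 28
So value = 28

Answer: 28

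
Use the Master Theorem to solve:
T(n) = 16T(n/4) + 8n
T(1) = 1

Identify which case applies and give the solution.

a=16, b=4, f(n)=8n. log_4(16) = 2. Since c=1 < 2, Case 1 applies: T(n) = Θ(n^log_b(a)) = O(n^2).

Answer: O(n^2) - Case 1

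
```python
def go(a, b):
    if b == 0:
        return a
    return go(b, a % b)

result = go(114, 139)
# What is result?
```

go(114, 139) -> go(139, 114) -> go(114, 25) -> go(25, 14) -> go(14, 11) -> go(11, 3) -> go(3, 2) -> go(2, 1) -> go(1, 0) -> 1

Answer: 1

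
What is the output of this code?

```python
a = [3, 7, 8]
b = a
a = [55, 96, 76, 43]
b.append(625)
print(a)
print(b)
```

Key concept: rebinding vs mutation: a is rebound to a new list, b still points at the original.
Step by step:
`a = [3, 7, 8]` → a = [3, 7, 8]
`b = a` → b = [3, 7, 8] (same object as a)
`a = [55, 96, 76, 43]` → a = [55, 96, 76, 43]
`b.append(625)` → b = [3, 7, 8, 625]
`print(a)` → prints [55, 96, 76, 43]
`print(b)` → prints [3, 7, 8, 625]

Answer:
[55, 96, 76, 43]
[3, 7, 8, 625]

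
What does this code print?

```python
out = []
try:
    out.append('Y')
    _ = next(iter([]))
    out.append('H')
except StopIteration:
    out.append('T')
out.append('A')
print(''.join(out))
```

Execution trace: 'Y' (try body) → 'T' (except StopIteration) → 'A' (after the try/except). Output: YTA

Answer: YTA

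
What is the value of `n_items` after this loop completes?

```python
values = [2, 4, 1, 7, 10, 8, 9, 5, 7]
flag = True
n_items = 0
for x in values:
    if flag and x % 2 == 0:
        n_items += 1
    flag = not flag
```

Count even values at even positions
`n_items` takes the values: 0 → 1 → 2

Answer: 2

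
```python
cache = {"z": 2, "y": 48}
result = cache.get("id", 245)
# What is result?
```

Trace:
`cache = {"z": 2, "y": 48}` → cache = {'z': 2, 'y': 48}
`result = cache.get("id", 245)` → result = 245
So result = 245

Answer: 245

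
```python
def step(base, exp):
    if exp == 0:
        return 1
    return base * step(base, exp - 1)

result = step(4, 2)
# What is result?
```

step(4, 2) = 4 * 4 = 16

Answer: 16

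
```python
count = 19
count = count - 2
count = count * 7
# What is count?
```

Trace:
`count = 19` → count = 19
`count = count - 2` → count = 17
`count = count * 7` → count = 119
So count = 119

Answer: 119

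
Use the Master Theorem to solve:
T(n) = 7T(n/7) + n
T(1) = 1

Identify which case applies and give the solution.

a=7, b=7, f(n)=n. log_7(7) = 1. Since c=1 = 1, Case 2 applies: T(n) = Θ(n^log_b(a) · log n) = O(n log n).

Answer: O(n log n) - Case 2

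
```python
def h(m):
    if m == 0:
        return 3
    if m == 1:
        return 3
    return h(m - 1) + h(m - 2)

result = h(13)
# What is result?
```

Build up from base cases: h(0)=3, h(1)=3, h(2)=6, h(3)=9, h(4)=15, h(5)=24, h(6)=39, ..., h(13)=1131

Answer: 1131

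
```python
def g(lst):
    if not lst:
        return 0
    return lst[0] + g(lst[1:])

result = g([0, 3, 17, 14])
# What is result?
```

0 + 3 + 17 + 14 + 0 = 34

Answer: 34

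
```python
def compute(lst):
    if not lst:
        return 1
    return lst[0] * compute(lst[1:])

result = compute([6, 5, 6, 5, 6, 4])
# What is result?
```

Product over [6, 5, 6, 5, 6, 4] = 6 * 5 * 6 * 5 * 6 * 4 = 21600

Answer: 21600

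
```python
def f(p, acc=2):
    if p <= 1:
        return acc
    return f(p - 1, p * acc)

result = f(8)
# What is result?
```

Accumulator trace (n, acc): (8, 2) -> (7, 16) -> (6, 112) -> (5, 672) -> (4, 3360) -> (3, 13440) -> (2, 40320) -> (1, 80640) -> return 80640

Answer: 80640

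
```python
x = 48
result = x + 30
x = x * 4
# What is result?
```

Trace:
`x = 48` → x = 48
`result = x + 30` → result = 78
`x = x * 4` → x = 192
So result = 78

Answer: 78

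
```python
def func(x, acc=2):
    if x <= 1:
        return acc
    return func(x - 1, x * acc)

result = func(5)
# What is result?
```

Accumulator trace (n, acc): (5, 2) -> (4, 10) -> (3, 40) -> (2, 120) -> (1, 240) -> return 240

Answer: 240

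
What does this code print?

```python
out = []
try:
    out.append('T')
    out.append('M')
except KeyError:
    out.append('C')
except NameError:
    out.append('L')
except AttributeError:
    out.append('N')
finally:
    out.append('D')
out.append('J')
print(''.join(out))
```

Execution trace: 'T' (try body) → 'M' (try body, no exception) → 'D' (finally) → 'J' (after the try/except). Output: TMDJ

Answer: TMDJ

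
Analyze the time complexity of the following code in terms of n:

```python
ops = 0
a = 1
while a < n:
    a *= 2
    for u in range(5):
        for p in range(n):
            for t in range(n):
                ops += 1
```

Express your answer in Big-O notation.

Each loop level contributes: log n × 1 × n × n. Multiplying the contributions gives O(n^2 log n).

Answer: O(n^2 log n)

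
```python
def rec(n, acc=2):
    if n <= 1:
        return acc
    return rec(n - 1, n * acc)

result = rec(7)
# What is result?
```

Accumulator trace (n, acc): (7, 2) -> (6, 14) -> (5, 84) -> (4, 420) -> (3, 1680) -> (2, 5040) -> (1, 10080) -> return 10080

Answer: 10080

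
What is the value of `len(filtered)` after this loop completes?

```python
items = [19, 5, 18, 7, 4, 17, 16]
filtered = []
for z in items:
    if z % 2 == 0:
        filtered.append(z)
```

Count even numbers in [19, 5, 18, 7, 4, 17, 16]
`filtered` takes the values: [] → [18] → [18, 4] → [18, 4, 16]
So `len(filtered)` = 3

Answer: 3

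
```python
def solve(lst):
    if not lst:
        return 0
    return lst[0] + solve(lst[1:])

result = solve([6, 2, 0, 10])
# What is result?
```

6 + 2 + 0 + 10 + 0 = 18

Answer: 18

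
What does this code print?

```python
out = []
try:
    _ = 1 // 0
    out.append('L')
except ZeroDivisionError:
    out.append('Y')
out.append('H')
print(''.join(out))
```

Execution trace: 'Y' (except ZeroDivisionError) → 'H' (after the try/except). Output: YH

Answer: YH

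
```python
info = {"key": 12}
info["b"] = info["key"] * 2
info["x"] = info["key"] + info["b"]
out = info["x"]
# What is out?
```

Trace:
`info = {"key": 12}` → info = {'key': 12}
`info["b"] = info["key"] * 2` → info = {'key': 12, 'b': 24}
`info["x"] = info["key"] + info["b"]` → info = {'key': 12, 'b': 24, 'x': 36}
`out = info["x"]` → out = 36
So out = 36

Answer: 36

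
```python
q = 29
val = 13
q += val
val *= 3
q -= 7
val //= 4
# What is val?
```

Trace:
`q = 29` → q = 29
`val = 13` → val = 13
`q += val` → q = 42
`val *= 3` → val = 39
`q -= 7` → q = 35
`val //= 4` → val = 9
So val = 9

Answer: 9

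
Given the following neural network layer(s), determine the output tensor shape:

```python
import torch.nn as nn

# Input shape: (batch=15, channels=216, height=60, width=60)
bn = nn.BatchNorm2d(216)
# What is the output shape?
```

Input: (15, 216, 60, 60) -> Output: (15, 216, 60, 60)

Answer: (15, 216, 60, 60)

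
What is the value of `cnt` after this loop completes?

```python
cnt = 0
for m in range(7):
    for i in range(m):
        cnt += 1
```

Triangle number: 0+1+2+...+6
`cnt` takes the values: 0 → 1 → 2 → 3 → 4 → 5 → 6 → 7 → 8 → 9 → 10 → 11 → 12 → 13 → 14 → 15 → 16 → 17 → 18 → 19 → 20 → 21

Answer: 21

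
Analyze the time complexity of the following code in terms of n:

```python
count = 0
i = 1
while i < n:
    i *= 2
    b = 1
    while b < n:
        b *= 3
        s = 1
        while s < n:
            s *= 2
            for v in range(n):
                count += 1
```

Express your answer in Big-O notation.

Each loop level contributes: log n × log n × log n × n. Multiplying the contributions gives O(n log^3 n).

Answer: O(n log^3 n)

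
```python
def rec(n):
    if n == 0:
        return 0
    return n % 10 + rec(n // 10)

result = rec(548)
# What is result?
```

Sum of digits of 548: 8 + 4 + 5 = 17

Answer: 17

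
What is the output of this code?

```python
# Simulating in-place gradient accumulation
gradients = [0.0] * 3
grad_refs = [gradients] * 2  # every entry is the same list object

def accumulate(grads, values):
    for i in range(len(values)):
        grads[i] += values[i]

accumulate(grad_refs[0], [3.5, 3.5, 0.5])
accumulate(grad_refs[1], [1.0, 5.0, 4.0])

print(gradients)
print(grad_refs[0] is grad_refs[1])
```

Key concept: gradient accumulation aliasing.
Step by step:
`gradients = [0.0] * 3` → gradients = [0.0, 0.0, 0.0]
`grad_refs = [gradients] * 2` → grad_refs = [[0.0, 0.0, 0.0], [0.0, 0.0, 0.0]]
`accumulate(grad_refs[0], [3.5, 3.5, 0.5])` → gradients = [3.5, 3.5, 0.5]; grad_refs = [[3.5, 3.5, 0.5], [3.5, 3.5, 0.5]]
`accumulate(grad_refs[1], [1.0, 5.0, 4.0])` → gradients = [4.5, 8.5, 4.5]; grad_refs = [[4.5, 8.5, 4.5], [4.5, 8.5, 4.5]]
`print(gradients)` → prints [4.5, 8.5, 4.5]
`print(grad_refs[0] is grad_refs[1])` → prints True

Answer:
[4.5, 8.5, 4.5]
True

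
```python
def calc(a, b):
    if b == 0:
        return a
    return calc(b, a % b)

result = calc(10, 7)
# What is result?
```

calc(10, 7) -> calc(7, 3) -> calc(3, 1) -> calc(1, 0) -> 1

Answer: 1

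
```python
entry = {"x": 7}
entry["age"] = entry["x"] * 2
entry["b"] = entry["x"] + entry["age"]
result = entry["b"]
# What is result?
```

Trace:
`entry = {"x": 7}` → entry = {'x': 7}
`entry["age"] = entry["x"] * 2` → entry = {'x': 7, 'age': 14}
`entry["b"] = entry["x"] + entry["age"]` → entry = {'x': 7, 'age': 14, 'b': 21}
`result = entry["b"]` → result = 21
So result = 21

Answer: 21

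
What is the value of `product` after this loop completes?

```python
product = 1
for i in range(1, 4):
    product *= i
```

3! = 6
`product` takes the values: 1 → 2 → 6

Answer: 6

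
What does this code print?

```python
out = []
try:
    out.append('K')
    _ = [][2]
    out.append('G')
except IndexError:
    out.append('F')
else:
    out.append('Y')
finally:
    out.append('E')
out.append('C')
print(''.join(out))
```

Execution trace: 'K' (try body) → 'F' (except IndexError) → 'E' (finally) → 'C' (after the try/except). Output: KFEC

Answer: KFEC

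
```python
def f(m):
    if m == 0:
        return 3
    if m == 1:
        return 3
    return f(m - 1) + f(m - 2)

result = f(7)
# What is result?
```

Build up from base cases: f(0)=3, f(1)=3, f(2)=6, f(3)=9, f(4)=15, f(5)=24, f(6)=39, ..., f(7)=63

Answer: 63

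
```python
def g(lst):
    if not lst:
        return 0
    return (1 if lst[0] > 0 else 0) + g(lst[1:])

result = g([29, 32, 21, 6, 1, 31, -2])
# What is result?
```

Count of positive elements in [29, 32, 21, 6, 1, 31, -2] = 6

Answer: 6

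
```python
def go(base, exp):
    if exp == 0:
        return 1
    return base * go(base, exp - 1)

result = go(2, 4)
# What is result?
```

go(2, 4) = 2 * 2 * 2 * 2 = 16

Answer: 16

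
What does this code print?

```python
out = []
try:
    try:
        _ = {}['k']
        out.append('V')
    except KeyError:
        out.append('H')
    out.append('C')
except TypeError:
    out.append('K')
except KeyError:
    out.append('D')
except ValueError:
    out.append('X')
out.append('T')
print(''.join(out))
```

Execution trace: 'H' (inner except KeyError) → 'C' (try body, no exception) → 'T' (after the try/except). Output: HCT

Answer: HCT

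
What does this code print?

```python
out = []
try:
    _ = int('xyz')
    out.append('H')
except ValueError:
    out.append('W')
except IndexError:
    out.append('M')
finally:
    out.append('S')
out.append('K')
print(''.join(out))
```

Execution trace: 'W' (except ValueError) → 'S' (finally) → 'K' (after the try/except). Output: WSK

Answer: WSK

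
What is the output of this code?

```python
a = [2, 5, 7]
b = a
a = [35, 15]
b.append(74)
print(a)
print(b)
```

Key concept: rebinding vs mutation: a is rebound to a new list, b still points at the original.
Step by step:
`a = [2, 5, 7]` → a = [2, 5, 7]
`b = a` → b = [2, 5, 7] (same object as a)
`a = [35, 15]` → a = [35, 15]
`b.append(74)` → b = [2, 5, 7, 74]
`print(a)` → prints [35, 15]
`print(b)` → prints [2, 5, 7, 74]

Answer:
[35, 15]
[2, 5, 7, 74]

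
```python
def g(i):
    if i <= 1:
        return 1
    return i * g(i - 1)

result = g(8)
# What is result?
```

g(8) = 8 * 7 * 6 * 5 * 4 * 3 * 2 * 1 = 40320

Answer: 40320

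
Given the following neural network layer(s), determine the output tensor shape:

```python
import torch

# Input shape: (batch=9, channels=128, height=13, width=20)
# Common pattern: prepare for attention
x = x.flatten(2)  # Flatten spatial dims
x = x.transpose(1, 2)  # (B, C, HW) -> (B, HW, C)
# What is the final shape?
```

Input: (9, 128, 13, 20) -> after flatten(2): (9, 128, 260) -> Output: (9, 260, 128)

Answer: (9, 260, 128)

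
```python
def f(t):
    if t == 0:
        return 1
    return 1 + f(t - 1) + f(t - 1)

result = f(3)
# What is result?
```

f(t) = 1 + 2·f(t-1), f(0)=1. Closed form: (1+1)·2^3 - 1 = 15.

Answer: 15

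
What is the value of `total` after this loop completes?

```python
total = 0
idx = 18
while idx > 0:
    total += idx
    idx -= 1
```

Sum 18 down to 1
`total` takes the values: 0 → 18 → 35 → 51 → 66 → 80 → 93 → 105 → 116 → 126 → 135 → 143 → 150 → 156 → 161 → 165 → 168 → 170 → 171

Answer: 171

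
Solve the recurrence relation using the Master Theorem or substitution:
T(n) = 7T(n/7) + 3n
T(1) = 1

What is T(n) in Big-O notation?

By Master Theorem: a=7, b=7, f(n)=3n. Since log_7(7) = 1 and f(n) = Θ(n^1), Case 2 applies. T(n) = O(n log n).

Answer: O(n log n)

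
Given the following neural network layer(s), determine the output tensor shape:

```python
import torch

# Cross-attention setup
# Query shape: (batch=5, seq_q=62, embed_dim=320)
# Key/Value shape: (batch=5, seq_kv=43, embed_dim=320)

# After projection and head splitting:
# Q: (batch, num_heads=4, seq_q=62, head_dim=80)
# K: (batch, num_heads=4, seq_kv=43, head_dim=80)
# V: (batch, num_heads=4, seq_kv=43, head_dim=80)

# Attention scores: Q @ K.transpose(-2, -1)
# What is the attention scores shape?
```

Input: (5, 62, 320) -> Output: (5, 4, 62, 43)

Answer: (5, 4, 62, 43)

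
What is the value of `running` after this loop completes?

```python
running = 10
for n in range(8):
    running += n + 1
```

Start at 10, add 1 to 8 = 46
`running` takes the values: 10 → 11 → 13 → 16 → 20 → 25 → 31 → 38 → 46

Answer: 46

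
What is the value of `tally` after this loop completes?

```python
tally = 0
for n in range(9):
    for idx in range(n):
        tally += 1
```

Triangle number: 0+1+2+...+8
`tally` takes the values: 0 → 1 → 2 → 3 → 4 → 5 → 6 → 7 → 8 → 9 → 10 → 11 → 12 → 13 → 14 → 15 → 16 → 17 → 18 → 19 → 20 → 21 → 22 → 23 → 24 → 25 → 26 → 27 → 28 → 29 → 30 → 31 → 32 → 33 → 34 → 35 → 36

Answer: 36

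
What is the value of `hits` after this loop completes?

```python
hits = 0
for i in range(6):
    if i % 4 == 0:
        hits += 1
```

Count numbers divisible by 4 in range(6)
`hits` takes the values: 0 → 1 → 2

Answer: 2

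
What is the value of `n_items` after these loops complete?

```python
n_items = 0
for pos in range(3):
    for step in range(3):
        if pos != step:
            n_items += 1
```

3² - 3 (exclude diagonal)
`n_items` takes the values: 0 → 1 → 2 → 3 → 4 → 5 → 6

Answer: 6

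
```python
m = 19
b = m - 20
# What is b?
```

Trace:
`m = 19` → m = 19
`b = m - 20` → b = -1
So b = -1

Answer: -1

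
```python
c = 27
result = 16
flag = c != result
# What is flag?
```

Trace:
`c = 27` → c = 27
`result = 16` → result = 16
`flag = c != result` → flag = True
So flag = True

Answer: True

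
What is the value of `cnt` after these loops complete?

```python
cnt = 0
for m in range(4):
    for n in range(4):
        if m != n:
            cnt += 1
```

4² - 4 (exclude diagonal)
`cnt` takes the values: 0 → 1 → 2 → 3 → 4 → 5 → 6 → 7 → 8 → 9 → 10 → 11 → 12

Answer: 12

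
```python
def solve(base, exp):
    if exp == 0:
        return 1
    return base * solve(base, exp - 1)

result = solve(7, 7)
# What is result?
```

solve(7, 7) = 7 * 7 * 7 * 7 * 7 * 7 * 7 = 823543

Answer: 823543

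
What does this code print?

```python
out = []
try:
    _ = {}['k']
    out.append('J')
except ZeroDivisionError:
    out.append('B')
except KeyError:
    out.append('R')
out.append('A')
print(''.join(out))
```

Execution trace: 'R' (except KeyError) → 'A' (after the try/except). Output: RA

Answer: RA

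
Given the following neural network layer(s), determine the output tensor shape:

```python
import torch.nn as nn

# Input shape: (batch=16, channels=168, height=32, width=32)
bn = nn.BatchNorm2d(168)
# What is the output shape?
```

Input: (16, 168, 32, 32) -> Output: (16, 168, 32, 32)

Answer: (16, 168, 32, 32)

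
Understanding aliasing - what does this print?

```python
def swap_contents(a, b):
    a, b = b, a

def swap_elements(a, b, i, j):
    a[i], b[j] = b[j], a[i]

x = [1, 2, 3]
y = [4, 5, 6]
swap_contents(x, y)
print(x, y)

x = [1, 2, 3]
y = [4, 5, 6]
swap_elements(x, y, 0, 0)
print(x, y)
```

Key concept: parameter rebinding vs mutation.
Step by step:
`x = [1, 2, 3]` → x = [1, 2, 3]
`y = [4, 5, 6]` → y = [4, 5, 6]
`swap_contents(x, y)` → no visible change to tracked variables
`print(x, y)` → prints [1, 2, 3] [4, 5, 6]
`x = [1, 2, 3]` → x = [1, 2, 3]
`y = [4, 5, 6]` → y = [4, 5, 6]
`swap_elements(x, y, 0, 0)` → x = [4, 2, 3]; y = [1, 5, 6]
`print(x, y)` → prints [4, 2, 3] [1, 5, 6]

Answer:
[1, 2, 3] [4, 5, 6]
[4, 2, 3] [1, 5, 6]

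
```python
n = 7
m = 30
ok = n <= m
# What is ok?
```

Trace:
`n = 7` → n = 7
`m = 30` → m = 30
`ok = n <= m` → ok = True
So ok = True

Answer: True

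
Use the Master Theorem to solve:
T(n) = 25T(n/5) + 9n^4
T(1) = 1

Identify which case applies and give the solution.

a=25, b=5, f(n)=9n^4. log_5(25) = 2. Since c=4 > 2 and the regularity condition holds (25(n/5)^4 = (25/5^4)n^4 with 25/5^4 < 1), Case 3 applies: T(n) = Θ(f(n)) = O(n^4).

Answer: O(n^4) - Case 3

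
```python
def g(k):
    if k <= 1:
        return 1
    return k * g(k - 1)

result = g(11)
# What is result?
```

g(11) = 11 * 10 * 9 * 8 * 7 * 6 * 5 * 4 * 3 * 2 * 1 = 39916800

Answer: 39916800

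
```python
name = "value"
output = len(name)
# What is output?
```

Trace:
`name = "value"` → name = 'value'
`output = len(name)` → output = 5
So output = 5

Answer: 5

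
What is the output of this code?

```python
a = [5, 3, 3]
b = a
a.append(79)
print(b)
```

Key concept: basic list aliasing.
Step by step:
`a = [5, 3, 3]` → a = [5, 3, 3]
`b = a` → b = [5, 3, 3] (same object as a)
`a.append(79)` → a = [5, 3, 3, 79] (same object as b); b = [5, 3, 3, 79] (same object as a)
`print(b)` → prints [5, 3, 3, 79]

Answer: [5, 3, 3, 79]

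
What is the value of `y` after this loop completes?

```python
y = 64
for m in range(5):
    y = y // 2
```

Halve 5 times: 64 // 2^5 = 2
`y` takes the values: 64 → 32 → 16 → 8 → 4 → 2

Answer: 2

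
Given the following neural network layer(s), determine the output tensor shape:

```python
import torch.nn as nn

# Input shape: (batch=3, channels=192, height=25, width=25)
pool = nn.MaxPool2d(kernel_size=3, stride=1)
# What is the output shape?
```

Input: (3, 192, 25, 25) -> Output: (3, 192, 23, 23)

Answer: (3, 192, 23, 23)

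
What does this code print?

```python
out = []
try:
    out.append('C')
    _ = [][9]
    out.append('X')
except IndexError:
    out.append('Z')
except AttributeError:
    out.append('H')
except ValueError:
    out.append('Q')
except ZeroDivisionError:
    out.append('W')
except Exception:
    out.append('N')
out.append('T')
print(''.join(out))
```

Execution trace: 'C' (try body) → 'Z' (except IndexError) → 'T' (after the try/except). Output: CZT

Answer: CZT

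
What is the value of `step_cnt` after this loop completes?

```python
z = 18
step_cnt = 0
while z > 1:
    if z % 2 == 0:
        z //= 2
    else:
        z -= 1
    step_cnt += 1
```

Steps to reduce 18 to 1
`step_cnt` takes the values: 0 → 1 → 2 → 3 → 4 → 5

Answer: 5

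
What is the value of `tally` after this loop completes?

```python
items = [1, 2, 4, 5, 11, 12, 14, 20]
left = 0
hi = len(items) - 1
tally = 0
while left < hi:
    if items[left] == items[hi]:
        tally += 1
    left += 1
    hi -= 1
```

Count matching pairs from ends
`tally` takes the values: 0

Answer: 0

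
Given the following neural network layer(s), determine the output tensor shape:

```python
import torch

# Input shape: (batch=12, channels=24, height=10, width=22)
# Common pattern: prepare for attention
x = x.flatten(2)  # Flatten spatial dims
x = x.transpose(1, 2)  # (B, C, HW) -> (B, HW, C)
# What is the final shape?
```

Input: (12, 24, 10, 22) -> after flatten(2): (12, 24, 220) -> Output: (12, 220, 24)

Answer: (12, 220, 24)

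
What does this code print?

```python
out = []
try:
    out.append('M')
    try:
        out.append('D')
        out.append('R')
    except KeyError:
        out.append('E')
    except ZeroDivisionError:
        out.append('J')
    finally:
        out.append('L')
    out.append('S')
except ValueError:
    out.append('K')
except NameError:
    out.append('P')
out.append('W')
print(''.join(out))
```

Execution trace: 'M' (try body) → 'D' (inner try body) → 'R' (inner try body, no exception) → 'L' (inner finally) → 'S' (try body, no exception) → 'W' (after the try/except). Output: MDRLSW

Answer: MDRLSW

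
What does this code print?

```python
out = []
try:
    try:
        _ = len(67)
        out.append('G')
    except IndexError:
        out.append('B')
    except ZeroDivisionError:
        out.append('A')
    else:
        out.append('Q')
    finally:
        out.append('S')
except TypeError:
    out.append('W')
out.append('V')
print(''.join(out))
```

Execution trace: 'S' (finally) → 'W' (outer except TypeError) → 'V' (after the try/except). Output: SWV

Answer: SWV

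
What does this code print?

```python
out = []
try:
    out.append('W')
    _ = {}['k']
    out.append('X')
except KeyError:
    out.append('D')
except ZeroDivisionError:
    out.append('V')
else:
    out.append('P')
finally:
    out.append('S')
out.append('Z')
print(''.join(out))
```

Execution trace: 'W' (try body) → 'D' (except KeyError) → 'S' (finally) → 'Z' (after the try/except). Output: WDSZ

Answer: WDSZ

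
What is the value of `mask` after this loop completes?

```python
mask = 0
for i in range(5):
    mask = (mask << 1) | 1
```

Build 5 consecutive 1-bits: 0b11111
`mask` takes the values: 0 → 1 → 3 → 7 → 15 → 31

Answer: 31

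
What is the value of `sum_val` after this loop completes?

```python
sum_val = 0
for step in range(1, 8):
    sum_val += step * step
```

Sum of squares 1² to 7² = 140
`sum_val` takes the values: 0 → 1 → 5 → 14 → 30 → 55 → 91 → 140

Answer: 140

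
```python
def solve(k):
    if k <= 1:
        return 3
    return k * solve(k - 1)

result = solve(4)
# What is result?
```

solve(4) = 4 * 3 * 2 * 3 = 72

Answer: 72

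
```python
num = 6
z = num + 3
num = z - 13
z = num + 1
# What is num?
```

Trace:
`num = 6` → num = 6
`z = num + 3` → z = 9
`num = z - 13` → num = -4
`z = num + 1` → z = -3
So num = -4

Answer: -4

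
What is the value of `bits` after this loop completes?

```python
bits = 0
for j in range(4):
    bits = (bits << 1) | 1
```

Build 4 consecutive 1-bits: 0b1111
`bits` takes the values: 0 → 1 → 3 → 7 → 15

Answer: 15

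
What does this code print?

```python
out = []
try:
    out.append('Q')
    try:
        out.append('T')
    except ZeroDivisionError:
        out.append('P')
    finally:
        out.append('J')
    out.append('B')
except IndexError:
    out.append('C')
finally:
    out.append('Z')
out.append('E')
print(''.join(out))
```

Execution trace: 'Q' (try body) → 'T' (inner try body, no exception) → 'J' (inner finally) → 'B' (try body, no exception) → 'Z' (finally) → 'E' (after the try/except). Output: QTJBZE

Answer: QTJBZE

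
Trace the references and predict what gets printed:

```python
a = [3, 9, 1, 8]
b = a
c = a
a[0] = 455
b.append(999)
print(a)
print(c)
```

Key concept: multiple aliases.
Step by step:
`a = [3, 9, 1, 8]` → a = [3, 9, 1, 8]
`b = a` → b = [3, 9, 1, 8] (same object as a)
`c = a` → c = [3, 9, 1, 8] (same object as a, b)
`a[0] = 455` → a = [455, 9, 1, 8] (same object as b, c); b = [455, 9, 1, 8] (same object as a, c); c = [455, 9, 1, 8] (same object as a, b)
`b.append(999)` → a = [455, 9, 1, 8, 999] (same object as b, c); b = [455, 9, 1, 8, 999] (same object as a, c); c = [455, 9, 1, 8, 999] (same object as a, b)
`print(a)` → prints [455, 9, 1, 8, 999]
`print(c)` → prints [455, 9, 1, 8, 999]

Answer:
[455, 9, 1, 8, 999]
[455, 9, 1, 8, 999]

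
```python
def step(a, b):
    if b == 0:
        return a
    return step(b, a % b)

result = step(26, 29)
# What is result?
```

step(26, 29) -> step(29, 26) -> step(26, 3) -> step(3, 2) -> step(2, 1) -> step(1, 0) -> 1

Answer: 1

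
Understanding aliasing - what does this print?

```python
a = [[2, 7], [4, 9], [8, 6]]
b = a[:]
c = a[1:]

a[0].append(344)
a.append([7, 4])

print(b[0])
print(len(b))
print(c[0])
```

Key concept: slice with nested mutation.
Step by step:
`a = [[2, 7], [4, 9], [8, 6]]` → a = [[2, 7], [4, 9], [8, 6]]
`b = a[:]` → b = [[2, 7], [4, 9], [8, 6]]
`c = a[1:]` → c = [[4, 9], [8, 6]]
`a[0].append(344)` → a = [[2, 7, 344], [4, 9], [8, 6]]; b = [[2, 7, 344], [4, 9], [8, 6]]
`a.append([7, 4])` → a = [[2, 7, 344], [4, 9], [8, 6], [7, 4]]
`print(b[0])` → prints [2, 7, 344]
`print(len(b))` → prints 3
`print(c[0])` → prints [4, 9]

Answer:
[2, 7, 344]
3
[4, 9]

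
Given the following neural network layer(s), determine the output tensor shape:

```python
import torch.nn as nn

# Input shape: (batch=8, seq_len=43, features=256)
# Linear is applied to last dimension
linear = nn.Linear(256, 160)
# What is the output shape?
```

Input: (8, 43, 256) -> Output: (8, 43, 160)

Answer: (8, 43, 160)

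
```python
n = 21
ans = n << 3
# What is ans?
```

Trace:
`n = 21` → n = 21
`ans = n << 3` → ans = 168
So ans = 168

Answer: 168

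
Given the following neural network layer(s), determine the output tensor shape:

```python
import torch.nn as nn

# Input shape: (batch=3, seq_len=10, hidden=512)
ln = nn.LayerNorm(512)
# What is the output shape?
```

Input: (3, 10, 512) -> Output: (3, 10, 512)

Answer: (3, 10, 512)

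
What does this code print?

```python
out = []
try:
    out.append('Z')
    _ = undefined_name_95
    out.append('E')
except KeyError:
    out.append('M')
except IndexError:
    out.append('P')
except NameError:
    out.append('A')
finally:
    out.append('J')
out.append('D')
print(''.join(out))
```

Execution trace: 'Z' (try body) → 'A' (except NameError) → 'J' (finally) → 'D' (after the try/except). Output: ZAJD

Answer: ZAJD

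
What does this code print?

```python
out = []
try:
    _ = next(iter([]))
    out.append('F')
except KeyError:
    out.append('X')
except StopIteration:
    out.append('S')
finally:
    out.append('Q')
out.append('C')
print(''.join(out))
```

Execution trace: 'S' (except StopIteration) → 'Q' (finally) → 'C' (after the try/except). Output: SQC

Answer: SQC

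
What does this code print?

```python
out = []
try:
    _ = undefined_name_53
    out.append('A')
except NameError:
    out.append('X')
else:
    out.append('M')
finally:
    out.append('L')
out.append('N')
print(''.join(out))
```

Execution trace: 'X' (except NameError) → 'L' (finally) → 'N' (after the try/except). Output: XLN

Answer: XLN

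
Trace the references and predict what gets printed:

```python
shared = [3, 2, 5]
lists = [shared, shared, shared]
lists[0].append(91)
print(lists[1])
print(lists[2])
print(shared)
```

Key concept: list of same reference.
Step by step:
`shared = [3, 2, 5]` → shared = [3, 2, 5]
`lists = [shared, shared, shared]` → lists = [[3, 2, 5], [3, 2, 5], [3, 2, 5]]
`lists[0].append(91)` → shared = [3, 2, 5, 91]; lists = [[3, 2, 5, 91], [3, 2, 5, 91], [3, 2, 5, 91]]
`print(lists[1])` → prints [3, 2, 5, 91]
`print(lists[2])` → prints [3, 2, 5, 91]
`print(shared)` → prints [3, 2, 5, 91]

Answer:
[3, 2, 5, 91]
[3, 2, 5, 91]
[3, 2, 5, 91]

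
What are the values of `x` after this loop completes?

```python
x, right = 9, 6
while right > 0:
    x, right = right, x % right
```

GCD of 9 and 6
`x` takes the values: 9 → 6 → 3

Answer: 3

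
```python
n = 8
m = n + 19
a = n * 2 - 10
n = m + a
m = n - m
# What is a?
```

Trace:
`n = 8` → n = 8
`m = n + 19` → m = 27
`a = n * 2 - 10` → a = 6
`n = m + a` → n = 33
`m = n - m` → m = 6
So a = 6

Answer: 6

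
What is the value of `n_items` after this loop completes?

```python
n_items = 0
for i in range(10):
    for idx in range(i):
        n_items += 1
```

Triangle number: 0+1+2+...+9
`n_items` takes the values: 0 → 1 → 2 → 3 → 4 → 5 → 6 → 7 → 8 → 9 → 10 → 11 → 12 → 13 → 14 → 15 → 16 → 17 → 18 → 19 → 20 → 21 → 22 → 23 → 24 → 25 → 26 → 27 → 28 → 29 → … → 41 → 42 → 43 → 44 → 45

Answer: 45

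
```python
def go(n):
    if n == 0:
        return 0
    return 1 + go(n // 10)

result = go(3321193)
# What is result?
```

Count of digits of 3321193: 7

Answer: 7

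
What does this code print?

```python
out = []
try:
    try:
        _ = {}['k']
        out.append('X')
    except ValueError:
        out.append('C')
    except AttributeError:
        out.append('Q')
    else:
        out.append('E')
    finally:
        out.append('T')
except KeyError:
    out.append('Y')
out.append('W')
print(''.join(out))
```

Execution trace: 'T' (finally) → 'Y' (outer except KeyError) → 'W' (after the try/except). Output: TYW

Answer: TYW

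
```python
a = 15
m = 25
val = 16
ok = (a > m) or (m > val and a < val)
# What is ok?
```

Trace:
`a = 15` → a = 15
`m = 25` → m = 25
`val = 16` → val = 16
`ok = (a > m) or (m > val and a < val)` → ok = True
So ok = True

Answer: True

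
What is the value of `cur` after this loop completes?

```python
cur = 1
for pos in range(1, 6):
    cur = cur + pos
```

Start at 1, add 1 through 5
`cur` takes the values: 1 → 2 → 4 → 7 → 11 → 16

Answer: 16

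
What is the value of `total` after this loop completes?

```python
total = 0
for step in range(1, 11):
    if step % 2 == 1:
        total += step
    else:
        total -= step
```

Add odd, subtract even
`total` takes the values: 0 → 1 → -1 → 2 → -2 → 3 → -3 → 4 → -4 → 5 → -5

Answer: -5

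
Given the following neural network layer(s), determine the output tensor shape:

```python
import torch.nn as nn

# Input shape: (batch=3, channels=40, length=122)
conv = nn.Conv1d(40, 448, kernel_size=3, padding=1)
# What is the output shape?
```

Input: (3, 40, 122) -> Output: (3, 448, 122)

Answer: (3, 448, 122)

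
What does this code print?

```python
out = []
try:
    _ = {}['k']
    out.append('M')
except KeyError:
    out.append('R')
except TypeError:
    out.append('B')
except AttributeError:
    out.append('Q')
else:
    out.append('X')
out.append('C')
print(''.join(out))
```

Execution trace: 'R' (except KeyError) → 'C' (after the try/except). Output: RC

Answer: RC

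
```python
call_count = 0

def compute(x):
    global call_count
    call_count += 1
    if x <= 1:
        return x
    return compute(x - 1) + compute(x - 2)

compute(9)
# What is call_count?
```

Calls(x) = 1 + Calls(x-1) + Calls(x-2); Calls(0)=Calls(1)=1. For x=9 this gives 109.

Answer: 109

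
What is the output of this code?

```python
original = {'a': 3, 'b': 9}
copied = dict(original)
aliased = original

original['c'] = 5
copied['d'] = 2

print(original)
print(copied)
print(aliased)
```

Key concept: dict() creates copy, assignment creates alias.
Step by step:
`original = {'a': 3, 'b': 9}` → original = {'a': 3, 'b': 9}
`copied = dict(original)` → copied = {'a': 3, 'b': 9}
`aliased = original` → aliased = {'a': 3, 'b': 9} (same object as original)
`original['c'] = 5` → original = {'a': 3, 'b': 9, 'c': 5} (same object as aliased); aliased = {'a': 3, 'b': 9, 'c': 5} (same object as original)
`copied['d'] = 2` → copied = {'a': 3, 'b': 9, 'd': 2}
`print(original)` → prints {'a': 3, 'b': 9, 'c': 5}
`print(copied)` → prints {'a': 3, 'b': 9, 'd': 2}
`print(aliased)` → prints {'a': 3, 'b': 9, 'c': 5}

Answer:
{'a': 3, 'b': 9, 'c': 5}
{'a': 3, 'b': 9, 'd': 2}
{'a': 3, 'b': 9, 'c': 5}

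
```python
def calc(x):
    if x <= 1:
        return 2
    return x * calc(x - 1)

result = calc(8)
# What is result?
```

calc(8) = 8 * 7 * 6 * 5 * 4 * 3 * 2 * 2 = 80640

Answer: 80640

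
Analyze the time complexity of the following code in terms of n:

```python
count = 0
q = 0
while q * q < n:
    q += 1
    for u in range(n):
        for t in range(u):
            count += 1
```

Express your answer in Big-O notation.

Each loop level contributes: √n × n × n. Multiplying the contributions gives O(n^2√n).

Answer: O(n^2√n)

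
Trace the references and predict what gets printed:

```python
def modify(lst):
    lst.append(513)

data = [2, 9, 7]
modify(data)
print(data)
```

Key concept: function modifies passed list.
Step by step:
`data = [2, 9, 7]` → data = [2, 9, 7]
`modify(data)` → data = [2, 9, 7, 513]
`print(data)` → prints [2, 9, 7, 513]

Answer: [2, 9, 7, 513]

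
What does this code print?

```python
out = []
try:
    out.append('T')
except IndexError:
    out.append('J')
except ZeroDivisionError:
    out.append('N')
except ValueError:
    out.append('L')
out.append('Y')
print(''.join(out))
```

Execution trace: 'T' (try body, no exception) → 'Y' (after the try/except). Output: TY

Answer: TY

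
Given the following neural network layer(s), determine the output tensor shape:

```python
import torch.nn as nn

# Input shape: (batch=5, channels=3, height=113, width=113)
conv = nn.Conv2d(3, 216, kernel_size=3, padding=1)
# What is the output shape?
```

Input: (5, 3, 113, 113) -> Output: (5, 216, 113, 113)

Answer: (5, 216, 113, 113)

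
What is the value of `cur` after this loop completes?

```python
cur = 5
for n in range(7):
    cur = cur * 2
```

Multiply by 2, 7 times: 5 * 2^7 = 640
`cur` takes the values: 5 → 10 → 20 → 40 → 80 → 160 → 320 → 640

Answer: 640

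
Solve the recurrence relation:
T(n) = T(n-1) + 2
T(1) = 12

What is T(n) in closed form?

Unrolling: T(n) = T(1) + 2·(n-1) = 12 + 2(n-1) = 2n + 10.

Answer: T(n) = 2n + 10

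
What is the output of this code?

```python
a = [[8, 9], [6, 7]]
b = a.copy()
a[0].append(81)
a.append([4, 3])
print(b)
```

Key concept: shallow copy with nested lists.
Step by step:
`a = [[8, 9], [6, 7]]` → a = [[8, 9], [6, 7]]
`b = a.copy()` → b = [[8, 9], [6, 7]]
`a[0].append(81)` → a = [[8, 9, 81], [6, 7]]; b = [[8, 9, 81], [6, 7]]
`a.append([4, 3])` → a = [[8, 9, 81], [6, 7], [4, 3]]
`print(b)` → prints [[8, 9, 81], [6, 7]]

Answer: [[8, 9, 81], [6, 7]]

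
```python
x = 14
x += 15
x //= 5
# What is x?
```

Trace:
`x = 14` → x = 14
`x += 15` → x = 29
`x //= 5` → x = 5
So x = 5

Answer: 5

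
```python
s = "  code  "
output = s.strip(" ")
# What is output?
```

Trace:
`s = "  code  "` → s = '  code  '
`output = s.strip(" ")` → output = 'code'
So output = 'code'

Answer: 'code'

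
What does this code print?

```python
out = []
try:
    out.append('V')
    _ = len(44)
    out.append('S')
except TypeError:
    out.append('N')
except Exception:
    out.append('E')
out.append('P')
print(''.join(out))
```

Execution trace: 'V' (try body) → 'N' (except TypeError) → 'P' (after the try/except). Output: VNP

Answer: VNP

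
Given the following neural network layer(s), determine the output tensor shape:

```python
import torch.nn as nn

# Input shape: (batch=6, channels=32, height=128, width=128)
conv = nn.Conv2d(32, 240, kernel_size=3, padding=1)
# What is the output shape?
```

Input: (6, 32, 128, 128) -> Output: (6, 240, 128, 128)

Answer: (6, 240, 128, 128)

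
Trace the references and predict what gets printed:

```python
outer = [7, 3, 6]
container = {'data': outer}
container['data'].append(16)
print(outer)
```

Key concept: dict holds reference to list.
Step by step:
`outer = [7, 3, 6]` → outer = [7, 3, 6]
`container = {'data': outer}` → container = {'data': [7, 3, 6]}
`container['data'].append(16)` → outer = [7, 3, 6, 16]; container = {'data': [7, 3, 6, 16]}
`print(outer)` → prints [7, 3, 6, 16]

Answer: [7, 3, 6, 16]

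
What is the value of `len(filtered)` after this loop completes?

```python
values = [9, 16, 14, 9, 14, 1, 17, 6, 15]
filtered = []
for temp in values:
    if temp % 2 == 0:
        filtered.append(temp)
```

Count even numbers in [9, 16, 14, 9, 14, 1, 17, 6, 15]
`filtered` takes the values: [] → [16] → [16, 14] → [16, 14, 14] → [16, 14, 14, 6]
So `len(filtered)` = 4

Answer: 4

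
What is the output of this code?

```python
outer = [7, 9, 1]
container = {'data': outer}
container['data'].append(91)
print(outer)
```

Key concept: dict holds reference to list.
Step by step:
`outer = [7, 9, 1]` → outer = [7, 9, 1]
`container = {'data': outer}` → container = {'data': [7, 9, 1]}
`container['data'].append(91)` → outer = [7, 9, 1, 91]; container = {'data': [7, 9, 1, 91]}
`print(outer)` → prints [7, 9, 1, 91]

Answer: [7, 9, 1, 91]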